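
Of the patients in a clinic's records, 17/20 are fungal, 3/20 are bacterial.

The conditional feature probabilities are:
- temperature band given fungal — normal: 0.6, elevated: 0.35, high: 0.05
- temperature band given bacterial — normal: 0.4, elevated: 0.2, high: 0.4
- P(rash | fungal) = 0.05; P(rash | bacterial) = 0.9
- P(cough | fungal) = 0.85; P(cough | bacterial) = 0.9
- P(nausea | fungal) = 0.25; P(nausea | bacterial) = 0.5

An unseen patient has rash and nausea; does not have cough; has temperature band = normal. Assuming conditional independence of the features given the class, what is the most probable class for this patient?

bacterial

fungal: 0.85 × 0.6 × 0.05 × (1−0.85) × 0.25 = 0.00095625
bacterial: 0.15 × 0.4 × 0.9 × (1−0.9) × 0.5 = 0.0027
Highest score → bacterial.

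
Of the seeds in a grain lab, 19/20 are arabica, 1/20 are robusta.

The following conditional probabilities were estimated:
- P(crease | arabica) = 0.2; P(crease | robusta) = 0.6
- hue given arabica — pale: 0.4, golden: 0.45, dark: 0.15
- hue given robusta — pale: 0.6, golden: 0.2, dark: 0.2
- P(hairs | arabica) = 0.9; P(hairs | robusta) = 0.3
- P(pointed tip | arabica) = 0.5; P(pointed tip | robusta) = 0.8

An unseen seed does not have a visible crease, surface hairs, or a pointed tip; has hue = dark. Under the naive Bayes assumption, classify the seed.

arabica: 0.95 × (1−0.2) × 0.15 × (1−0.9) × (1−0.5) = 0.0057
robusta: 0.05 × (1−0.6) × 0.2 × (1−0.3) × (1−0.8) = 0.00056
Highest score → arabica.

arabica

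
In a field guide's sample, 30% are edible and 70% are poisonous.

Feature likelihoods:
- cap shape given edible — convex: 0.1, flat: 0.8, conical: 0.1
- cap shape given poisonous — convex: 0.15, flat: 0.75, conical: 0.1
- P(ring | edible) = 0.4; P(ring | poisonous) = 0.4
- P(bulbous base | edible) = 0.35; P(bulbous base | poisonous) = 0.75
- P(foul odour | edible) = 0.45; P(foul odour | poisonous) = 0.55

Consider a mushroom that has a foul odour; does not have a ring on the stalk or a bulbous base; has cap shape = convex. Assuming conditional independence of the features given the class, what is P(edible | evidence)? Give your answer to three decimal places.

0.378

edible: 0.3 × 0.1 × (1−0.4) × (1−0.35) × 0.45 = 0.005265
poisonous: 0.7 × 0.15 × (1−0.4) × (1−0.75) × 0.55 = 0.0086625
P(edible | x) = 0.005265 / 0.0139275 ≈ 0.378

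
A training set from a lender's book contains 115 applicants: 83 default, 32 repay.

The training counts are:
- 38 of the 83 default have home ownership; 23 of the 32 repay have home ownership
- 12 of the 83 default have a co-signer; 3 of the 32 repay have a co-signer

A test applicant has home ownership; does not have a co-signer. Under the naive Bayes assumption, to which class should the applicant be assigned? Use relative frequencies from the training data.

default

default: (83/115) × (38/83) × (71/83) ≈ 0.282661
repay: (32/115) × (23/32) × (29/32) = 0.18125
Highest score → default.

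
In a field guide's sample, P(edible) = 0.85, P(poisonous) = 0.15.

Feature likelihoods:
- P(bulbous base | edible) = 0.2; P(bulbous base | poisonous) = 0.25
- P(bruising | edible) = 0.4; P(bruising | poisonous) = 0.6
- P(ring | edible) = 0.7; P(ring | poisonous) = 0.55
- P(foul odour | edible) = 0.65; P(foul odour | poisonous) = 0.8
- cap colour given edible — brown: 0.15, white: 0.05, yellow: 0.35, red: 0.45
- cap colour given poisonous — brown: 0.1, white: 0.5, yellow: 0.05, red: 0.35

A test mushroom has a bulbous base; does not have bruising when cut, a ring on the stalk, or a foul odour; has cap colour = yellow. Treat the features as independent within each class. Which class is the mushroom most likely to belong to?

edible: 0.85 × 0.2 × (1−0.4) × (1−0.7) × (1−0.65) × 0.35 = 0.0037485
poisonous: 0.15 × 0.25 × (1−0.6) × (1−0.55) × (1−0.8) × 0.05 = 0.0000675
Highest score → edible.

edible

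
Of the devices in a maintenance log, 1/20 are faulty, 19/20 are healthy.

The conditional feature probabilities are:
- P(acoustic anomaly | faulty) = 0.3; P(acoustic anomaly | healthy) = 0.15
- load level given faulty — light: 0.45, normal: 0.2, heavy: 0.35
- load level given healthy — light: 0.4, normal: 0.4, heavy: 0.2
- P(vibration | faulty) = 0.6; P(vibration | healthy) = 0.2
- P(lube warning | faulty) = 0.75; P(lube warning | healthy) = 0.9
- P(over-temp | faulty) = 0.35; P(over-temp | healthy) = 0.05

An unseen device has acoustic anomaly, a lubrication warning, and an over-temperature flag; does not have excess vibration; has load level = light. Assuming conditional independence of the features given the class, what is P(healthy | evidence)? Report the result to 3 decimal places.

faulty: 0.05 × 0.3 × 0.45 × (1−0.6) × 0.75 × 0.35 = 0.00070875
healthy: 0.95 × 0.15 × 0.4 × (1−0.2) × 0.9 × 0.05 = 0.002052
P(healthy | x) = 0.002052 / 0.00276075 ≈ 0.743

0.743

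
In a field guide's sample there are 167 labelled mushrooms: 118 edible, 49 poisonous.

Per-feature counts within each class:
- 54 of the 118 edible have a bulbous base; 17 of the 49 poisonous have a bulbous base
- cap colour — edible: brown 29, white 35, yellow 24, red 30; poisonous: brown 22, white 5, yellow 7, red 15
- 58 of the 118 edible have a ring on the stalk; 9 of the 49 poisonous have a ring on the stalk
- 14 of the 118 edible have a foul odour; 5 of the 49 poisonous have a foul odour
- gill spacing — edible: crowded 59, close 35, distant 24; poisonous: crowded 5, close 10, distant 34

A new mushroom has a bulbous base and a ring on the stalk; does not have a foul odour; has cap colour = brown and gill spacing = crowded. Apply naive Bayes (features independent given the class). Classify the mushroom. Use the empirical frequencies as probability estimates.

edible

edible: (118/167) × (54/118) × (29/118) × (58/118) × (104/118) × (59/118) ≈ 0.0172132
poisonous: (49/167) × (17/49) × (22/49) × (9/49) × (44/49) × (5/49) ≈ 0.000769194
Highest score → edible.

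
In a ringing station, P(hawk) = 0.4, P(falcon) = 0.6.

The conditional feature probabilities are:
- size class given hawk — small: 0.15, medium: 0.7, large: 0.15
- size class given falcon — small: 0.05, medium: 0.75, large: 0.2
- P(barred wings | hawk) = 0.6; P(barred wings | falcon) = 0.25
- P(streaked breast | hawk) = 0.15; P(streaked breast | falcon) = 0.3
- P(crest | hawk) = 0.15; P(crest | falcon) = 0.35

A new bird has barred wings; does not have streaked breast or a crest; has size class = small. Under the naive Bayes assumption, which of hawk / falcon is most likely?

hawk

hawk: 0.4 × 0.15 × 0.6 × (1−0.15) × (1−0.15) = 0.02601
falcon: 0.6 × 0.05 × 0.25 × (1−0.3) × (1−0.35) = 0.0034125
Highest score → hawk.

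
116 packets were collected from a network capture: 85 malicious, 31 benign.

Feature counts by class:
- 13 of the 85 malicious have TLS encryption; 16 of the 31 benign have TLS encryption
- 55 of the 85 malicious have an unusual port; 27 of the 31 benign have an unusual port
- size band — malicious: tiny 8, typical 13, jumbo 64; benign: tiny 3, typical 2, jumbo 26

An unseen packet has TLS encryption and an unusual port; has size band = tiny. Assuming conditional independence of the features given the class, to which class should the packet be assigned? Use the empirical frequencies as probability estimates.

benign

malicious: (85/116) × (13/85) × (55/85) × (8/85) ≈ 0.00682496
benign: (31/116) × (16/31) × (27/31) × (3/31) ≈ 0.0116258
Highest score → benign.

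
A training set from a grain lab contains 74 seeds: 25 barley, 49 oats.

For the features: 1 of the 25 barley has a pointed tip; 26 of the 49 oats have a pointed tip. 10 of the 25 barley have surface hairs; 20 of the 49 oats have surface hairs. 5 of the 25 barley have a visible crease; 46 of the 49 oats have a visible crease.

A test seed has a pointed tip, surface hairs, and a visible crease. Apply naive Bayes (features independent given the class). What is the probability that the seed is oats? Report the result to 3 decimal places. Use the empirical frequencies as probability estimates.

0.992

barley: (25/74) × (1/25) × (10/25) × (5/25) ≈ 0.00108108
oats: (49/74) × (26/49) × (20/49) × (46/49) ≈ 0.134629
P(oats | x) = 0.134629 / 0.13571008 ≈ 0.992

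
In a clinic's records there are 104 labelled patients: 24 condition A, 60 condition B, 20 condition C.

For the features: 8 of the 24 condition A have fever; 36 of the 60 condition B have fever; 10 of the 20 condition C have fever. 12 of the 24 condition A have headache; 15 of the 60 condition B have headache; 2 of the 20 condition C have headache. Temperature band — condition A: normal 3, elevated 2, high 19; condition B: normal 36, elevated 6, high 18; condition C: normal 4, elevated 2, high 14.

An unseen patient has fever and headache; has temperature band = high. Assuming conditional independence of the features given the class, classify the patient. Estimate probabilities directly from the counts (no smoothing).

condition A

condition A: (24/104) × (8/24) × (12/24) × (19/24) ≈ 0.0304487
condition B: (60/104) × (36/60) × (15/60) × (18/60) ≈ 0.0259615
condition C: (20/104) × (10/20) × (2/20) × (14/20) ≈ 0.00673077
Highest score → condition A.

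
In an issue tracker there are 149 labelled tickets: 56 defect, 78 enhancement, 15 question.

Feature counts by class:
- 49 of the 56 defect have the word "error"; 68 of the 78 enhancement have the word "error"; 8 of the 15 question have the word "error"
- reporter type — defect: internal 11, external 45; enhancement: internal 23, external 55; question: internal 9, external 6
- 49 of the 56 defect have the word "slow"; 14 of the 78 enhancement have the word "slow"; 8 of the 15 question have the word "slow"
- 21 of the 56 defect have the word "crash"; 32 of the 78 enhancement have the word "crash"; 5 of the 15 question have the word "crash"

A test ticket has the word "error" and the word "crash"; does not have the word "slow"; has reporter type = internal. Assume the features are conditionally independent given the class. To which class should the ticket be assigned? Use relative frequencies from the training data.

enhancement

defect: (56/149) × (49/56) × (11/56) × (7/56) × (21/56) ≈ 0.003028
enhancement: (78/149) × (68/78) × (23/78) × (64/78) × (32/78) ≈ 0.0452998
question: (15/149) × (8/15) × (9/15) × (7/15) × (5/15) ≈ 0.00501119
Highest score → enhancement.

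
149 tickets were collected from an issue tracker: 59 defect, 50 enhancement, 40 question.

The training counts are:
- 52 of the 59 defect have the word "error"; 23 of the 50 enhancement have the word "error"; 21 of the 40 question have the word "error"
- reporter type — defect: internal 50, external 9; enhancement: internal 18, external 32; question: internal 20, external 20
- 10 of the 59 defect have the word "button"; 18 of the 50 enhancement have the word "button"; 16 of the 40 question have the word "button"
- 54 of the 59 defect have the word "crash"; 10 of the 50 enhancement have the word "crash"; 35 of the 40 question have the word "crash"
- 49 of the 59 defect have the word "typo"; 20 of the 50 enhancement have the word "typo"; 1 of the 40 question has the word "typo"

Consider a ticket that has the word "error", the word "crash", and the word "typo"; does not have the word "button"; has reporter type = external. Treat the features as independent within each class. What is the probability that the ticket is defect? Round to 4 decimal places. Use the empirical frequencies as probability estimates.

0.8489

defect: (59/149) × (52/59) × (9/59) × (49/59) × (54/59) × (49/59) ≈ 0.0336076
enhancement: (50/149) × (23/50) × (32/50) × (32/50) × (10/50) × (20/50) ≈ 0.00505815
question: (40/149) × (21/40) × (20/40) × (24/40) × (35/40) × (1/40) ≈ 0.000924916
P(defect | x) = 0.0336076 / 0.039590666 ≈ 0.8489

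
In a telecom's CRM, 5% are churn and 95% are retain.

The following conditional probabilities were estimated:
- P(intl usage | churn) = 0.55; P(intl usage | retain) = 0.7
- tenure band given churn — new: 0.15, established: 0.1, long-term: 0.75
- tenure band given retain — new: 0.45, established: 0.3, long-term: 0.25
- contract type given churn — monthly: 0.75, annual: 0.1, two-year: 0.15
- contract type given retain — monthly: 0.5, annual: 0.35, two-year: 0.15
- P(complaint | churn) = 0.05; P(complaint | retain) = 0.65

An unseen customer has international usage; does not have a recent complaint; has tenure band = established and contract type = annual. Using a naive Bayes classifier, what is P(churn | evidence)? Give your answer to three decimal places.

0.011

churn: 0.05 × 0.55 × 0.1 × 0.1 × (1−0.05) = 0.00026125
retain: 0.95 × 0.7 × 0.3 × 0.35 × (1−0.65) = 0.02443875
P(churn | x) = 0.00026125 / 0.0247 ≈ 0.011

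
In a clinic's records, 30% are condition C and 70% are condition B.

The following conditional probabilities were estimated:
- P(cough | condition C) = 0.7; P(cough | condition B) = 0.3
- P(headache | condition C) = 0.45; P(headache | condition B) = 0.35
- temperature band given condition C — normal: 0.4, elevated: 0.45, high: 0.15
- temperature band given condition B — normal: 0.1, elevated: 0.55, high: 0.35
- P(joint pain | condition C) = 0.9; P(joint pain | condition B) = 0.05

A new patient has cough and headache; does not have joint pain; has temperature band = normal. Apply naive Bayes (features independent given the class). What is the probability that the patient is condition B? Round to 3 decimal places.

0.649

condition C: 0.3 × 0.7 × 0.45 × 0.4 × (1−0.9) = 0.00378
condition B: 0.7 × 0.3 × 0.35 × 0.1 × (1−0.05) = 0.0069825
P(condition B | x) = 0.0069825 / 0.0107625 ≈ 0.649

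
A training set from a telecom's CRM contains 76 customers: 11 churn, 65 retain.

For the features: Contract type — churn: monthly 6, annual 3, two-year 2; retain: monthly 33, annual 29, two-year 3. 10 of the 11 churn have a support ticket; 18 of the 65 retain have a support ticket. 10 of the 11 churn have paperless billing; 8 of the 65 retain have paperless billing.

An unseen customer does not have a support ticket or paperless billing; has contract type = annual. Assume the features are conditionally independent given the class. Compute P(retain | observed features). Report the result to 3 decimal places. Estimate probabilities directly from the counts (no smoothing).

churn: (11/76) × (3/11) × (1/11) × (1/11) ≈ 0.000326229
retain: (65/76) × (29/65) × (47/65) × (57/65) ≈ 0.241953
P(retain | x) = 0.241953 / 0.242279229 ≈ 0.999

0.999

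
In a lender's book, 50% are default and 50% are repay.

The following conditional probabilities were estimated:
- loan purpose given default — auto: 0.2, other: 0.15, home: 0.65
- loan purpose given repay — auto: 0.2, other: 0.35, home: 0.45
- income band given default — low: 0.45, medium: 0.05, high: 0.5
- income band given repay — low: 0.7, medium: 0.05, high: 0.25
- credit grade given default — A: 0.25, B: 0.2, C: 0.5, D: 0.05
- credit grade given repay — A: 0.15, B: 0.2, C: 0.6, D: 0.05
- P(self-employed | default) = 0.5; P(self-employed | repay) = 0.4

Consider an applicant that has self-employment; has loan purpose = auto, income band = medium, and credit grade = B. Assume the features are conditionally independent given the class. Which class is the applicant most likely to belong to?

default: 0.5 × 0.2 × 0.05 × 0.2 × 0.5 = 0.0005
repay: 0.5 × 0.2 × 0.05 × 0.2 × 0.4 = 0.0004
Highest score → default.

default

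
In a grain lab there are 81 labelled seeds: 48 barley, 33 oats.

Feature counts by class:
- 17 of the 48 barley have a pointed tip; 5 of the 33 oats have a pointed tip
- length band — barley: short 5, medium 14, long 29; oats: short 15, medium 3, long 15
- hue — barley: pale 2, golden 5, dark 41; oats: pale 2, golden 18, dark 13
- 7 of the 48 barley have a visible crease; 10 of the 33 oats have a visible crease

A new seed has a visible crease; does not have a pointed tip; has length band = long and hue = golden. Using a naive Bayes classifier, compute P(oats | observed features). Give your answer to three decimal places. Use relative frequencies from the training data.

0.881

barley: (48/81) × (31/48) × (29/48) × (5/48) × (7/48) ≈ 0.00351252
oats: (33/81) × (28/33) × (15/33) × (18/33) × (10/33) ≈ 0.0259714
P(oats | x) = 0.0259714 / 0.02948392 ≈ 0.881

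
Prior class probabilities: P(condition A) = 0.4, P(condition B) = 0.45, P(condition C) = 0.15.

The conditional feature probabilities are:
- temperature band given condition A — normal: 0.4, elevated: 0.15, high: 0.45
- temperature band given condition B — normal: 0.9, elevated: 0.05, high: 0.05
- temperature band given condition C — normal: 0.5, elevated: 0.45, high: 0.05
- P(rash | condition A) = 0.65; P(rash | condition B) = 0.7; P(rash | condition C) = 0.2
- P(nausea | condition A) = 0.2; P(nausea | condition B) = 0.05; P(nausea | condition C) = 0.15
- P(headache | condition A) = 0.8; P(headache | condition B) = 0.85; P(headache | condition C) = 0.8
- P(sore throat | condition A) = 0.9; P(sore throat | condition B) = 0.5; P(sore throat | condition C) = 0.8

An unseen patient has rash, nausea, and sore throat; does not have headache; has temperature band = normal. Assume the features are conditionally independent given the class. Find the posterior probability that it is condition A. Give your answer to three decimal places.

0.725

condition A: 0.4 × 0.4 × 0.65 × 0.2 × (1−0.8) × 0.9 = 0.003744
condition B: 0.45 × 0.9 × 0.7 × 0.05 × (1−0.85) × 0.5 = 0.001063125
condition C: 0.15 × 0.5 × 0.2 × 0.15 × (1−0.8) × 0.8 = 0.00036
P(condition A | x) = 0.003744 / 0.005167125 ≈ 0.725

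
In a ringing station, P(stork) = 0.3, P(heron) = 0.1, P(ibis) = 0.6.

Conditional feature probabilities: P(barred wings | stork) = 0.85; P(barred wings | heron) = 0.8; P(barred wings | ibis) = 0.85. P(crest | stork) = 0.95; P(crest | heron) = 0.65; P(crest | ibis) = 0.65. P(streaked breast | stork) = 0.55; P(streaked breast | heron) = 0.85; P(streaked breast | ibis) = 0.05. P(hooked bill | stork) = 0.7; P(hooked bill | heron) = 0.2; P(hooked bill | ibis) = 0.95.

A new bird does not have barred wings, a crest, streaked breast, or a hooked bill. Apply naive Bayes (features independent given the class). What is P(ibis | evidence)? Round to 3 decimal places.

0.567

stork: 0.3 × (1−0.85) × (1−0.95) × (1−0.55) × (1−0.7) = 0.00030375
heron: 0.1 × (1−0.8) × (1−0.65) × (1−0.85) × (1−0.2) = 0.00084
ibis: 0.6 × (1−0.85) × (1−0.65) × (1−0.05) × (1−0.95) = 0.00149625
P(ibis | x) = 0.00149625 / 0.00264 ≈ 0.567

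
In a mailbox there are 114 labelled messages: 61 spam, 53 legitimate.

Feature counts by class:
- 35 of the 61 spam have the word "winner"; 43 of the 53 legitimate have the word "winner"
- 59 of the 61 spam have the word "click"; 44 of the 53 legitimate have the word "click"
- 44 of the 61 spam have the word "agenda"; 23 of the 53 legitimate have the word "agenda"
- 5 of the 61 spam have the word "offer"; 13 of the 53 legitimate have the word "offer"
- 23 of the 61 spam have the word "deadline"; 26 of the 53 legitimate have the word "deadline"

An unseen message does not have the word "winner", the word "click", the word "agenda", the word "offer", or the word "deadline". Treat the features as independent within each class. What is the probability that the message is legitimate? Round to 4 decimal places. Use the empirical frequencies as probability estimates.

spam: (61/114) × (26/61) × (2/61) × (17/61) × (56/61) × (38/61) ≈ 0.00119179
legitimate: (53/114) × (10/53) × (9/53) × (30/53) × (40/53) × (27/53) ≈ 0.00324175
P(legitimate | x) = 0.00324175 / 0.00443354 ≈ 0.7312

0.7312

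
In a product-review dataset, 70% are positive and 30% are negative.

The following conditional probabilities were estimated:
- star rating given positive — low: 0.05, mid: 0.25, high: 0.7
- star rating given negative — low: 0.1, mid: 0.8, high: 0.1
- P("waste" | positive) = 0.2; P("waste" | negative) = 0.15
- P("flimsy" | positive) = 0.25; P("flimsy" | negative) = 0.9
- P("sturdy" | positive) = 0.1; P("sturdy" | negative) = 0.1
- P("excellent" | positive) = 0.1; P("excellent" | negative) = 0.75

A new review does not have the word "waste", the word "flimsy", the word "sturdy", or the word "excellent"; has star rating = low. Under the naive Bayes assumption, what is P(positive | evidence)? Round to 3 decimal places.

0.967

positive: 0.7 × 0.05 × (1−0.2) × (1−0.25) × (1−0.1) × (1−0.1) = 0.01701
negative: 0.3 × 0.1 × (1−0.15) × (1−0.9) × (1−0.1) × (1−0.75) = 0.00057375
P(positive | x) = 0.01701 / 0.01758375 ≈ 0.967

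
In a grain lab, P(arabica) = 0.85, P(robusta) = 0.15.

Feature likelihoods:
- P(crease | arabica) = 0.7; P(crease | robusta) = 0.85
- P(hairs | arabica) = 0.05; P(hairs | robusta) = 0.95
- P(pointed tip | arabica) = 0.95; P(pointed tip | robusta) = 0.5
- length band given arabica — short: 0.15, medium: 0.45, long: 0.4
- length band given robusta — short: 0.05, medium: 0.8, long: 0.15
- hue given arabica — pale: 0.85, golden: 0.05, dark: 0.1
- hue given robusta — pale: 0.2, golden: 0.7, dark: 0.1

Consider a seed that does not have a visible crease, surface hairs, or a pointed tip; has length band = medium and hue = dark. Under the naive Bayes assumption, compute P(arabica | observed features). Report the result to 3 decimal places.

arabica: 0.85 × (1−0.7) × (1−0.05) × (1−0.95) × 0.45 × 0.1 = 0.0005450625
robusta: 0.15 × (1−0.85) × (1−0.95) × (1−0.5) × 0.8 × 0.1 = 0.000045
P(arabica | x) = 0.0005450625 / 0.0005900625 ≈ 0.924

0.924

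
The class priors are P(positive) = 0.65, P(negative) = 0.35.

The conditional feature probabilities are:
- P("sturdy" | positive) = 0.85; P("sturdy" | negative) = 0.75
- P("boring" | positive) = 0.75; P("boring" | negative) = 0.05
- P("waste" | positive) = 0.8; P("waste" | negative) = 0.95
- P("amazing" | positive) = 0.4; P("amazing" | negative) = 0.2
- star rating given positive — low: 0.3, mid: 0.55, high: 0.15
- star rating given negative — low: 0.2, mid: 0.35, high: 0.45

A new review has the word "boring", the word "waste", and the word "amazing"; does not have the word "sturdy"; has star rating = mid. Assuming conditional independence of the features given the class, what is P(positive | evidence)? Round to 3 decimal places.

positive: 0.65 × (1−0.85) × 0.75 × 0.8 × 0.4 × 0.55 = 0.01287
negative: 0.35 × (1−0.75) × 0.05 × 0.95 × 0.2 × 0.35 = 0.0002909375
P(positive | x) = 0.01287 / 0.0131609375 ≈ 0.978

0.978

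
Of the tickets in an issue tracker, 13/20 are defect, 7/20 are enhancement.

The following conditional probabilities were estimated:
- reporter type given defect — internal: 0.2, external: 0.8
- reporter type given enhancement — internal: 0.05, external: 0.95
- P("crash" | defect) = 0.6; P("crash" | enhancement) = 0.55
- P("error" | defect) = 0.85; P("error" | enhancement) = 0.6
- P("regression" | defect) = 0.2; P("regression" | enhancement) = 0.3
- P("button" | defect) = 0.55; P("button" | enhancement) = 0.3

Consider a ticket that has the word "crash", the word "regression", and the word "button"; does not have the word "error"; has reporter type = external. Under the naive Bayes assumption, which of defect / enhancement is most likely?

enhancement

defect: 0.65 × 0.8 × 0.6 × (1−0.85) × 0.2 × 0.55 = 0.005148
enhancement: 0.35 × 0.95 × 0.55 × (1−0.6) × 0.3 × 0.3 = 0.0065835
Highest score → enhancement.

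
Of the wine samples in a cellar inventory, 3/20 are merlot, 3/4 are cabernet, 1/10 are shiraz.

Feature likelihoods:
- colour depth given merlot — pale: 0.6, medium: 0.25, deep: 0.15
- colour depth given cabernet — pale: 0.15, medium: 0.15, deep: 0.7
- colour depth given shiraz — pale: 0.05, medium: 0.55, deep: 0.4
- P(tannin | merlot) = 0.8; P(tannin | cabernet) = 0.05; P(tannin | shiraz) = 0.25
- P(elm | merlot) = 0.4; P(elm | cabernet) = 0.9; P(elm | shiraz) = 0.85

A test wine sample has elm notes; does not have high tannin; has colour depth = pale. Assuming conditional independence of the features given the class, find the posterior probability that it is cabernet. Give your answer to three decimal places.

0.903

merlot: 0.15 × 0.6 × (1−0.8) × 0.4 = 0.0072
cabernet: 0.75 × 0.15 × (1−0.05) × 0.9 = 0.0961875
shiraz: 0.1 × 0.05 × (1−0.25) × 0.85 = 0.0031875
P(cabernet | x) = 0.0961875 / 0.106575 ≈ 0.903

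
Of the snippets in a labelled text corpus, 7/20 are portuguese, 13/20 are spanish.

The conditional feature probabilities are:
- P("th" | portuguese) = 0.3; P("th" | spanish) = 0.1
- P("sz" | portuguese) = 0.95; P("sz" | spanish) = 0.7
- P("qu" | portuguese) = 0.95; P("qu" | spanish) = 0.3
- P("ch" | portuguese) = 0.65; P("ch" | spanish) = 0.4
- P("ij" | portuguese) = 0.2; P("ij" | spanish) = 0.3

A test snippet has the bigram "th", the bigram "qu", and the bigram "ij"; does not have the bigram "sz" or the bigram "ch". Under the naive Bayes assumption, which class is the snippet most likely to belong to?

spanish

portuguese: 0.35 × 0.3 × (1−0.95) × 0.95 × (1−0.65) × 0.2 = 0.000349125
spanish: 0.65 × 0.1 × (1−0.7) × 0.3 × (1−0.4) × 0.3 = 0.001053
Highest score → spanish.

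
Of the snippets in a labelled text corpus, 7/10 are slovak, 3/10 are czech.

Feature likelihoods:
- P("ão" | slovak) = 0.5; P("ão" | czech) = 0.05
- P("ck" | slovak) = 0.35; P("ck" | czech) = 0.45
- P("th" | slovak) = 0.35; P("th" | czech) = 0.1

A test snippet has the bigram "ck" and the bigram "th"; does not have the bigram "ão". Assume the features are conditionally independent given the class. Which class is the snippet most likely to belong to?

slovak: 0.7 × (1−0.5) × 0.35 × 0.35 = 0.042875
czech: 0.3 × (1−0.05) × 0.45 × 0.1 = 0.012825
Highest score → slovak.

slovak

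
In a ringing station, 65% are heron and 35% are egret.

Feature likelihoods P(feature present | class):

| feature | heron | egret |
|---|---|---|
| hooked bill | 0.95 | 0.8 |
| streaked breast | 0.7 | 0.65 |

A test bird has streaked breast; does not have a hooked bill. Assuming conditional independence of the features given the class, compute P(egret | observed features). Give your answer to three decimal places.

0.667

heron: 0.65 × (1−0.95) × 0.7 = 0.02275
egret: 0.35 × (1−0.8) × 0.65 = 0.0455
P(egret | x) = 0.0455 / 0.06825 ≈ 0.667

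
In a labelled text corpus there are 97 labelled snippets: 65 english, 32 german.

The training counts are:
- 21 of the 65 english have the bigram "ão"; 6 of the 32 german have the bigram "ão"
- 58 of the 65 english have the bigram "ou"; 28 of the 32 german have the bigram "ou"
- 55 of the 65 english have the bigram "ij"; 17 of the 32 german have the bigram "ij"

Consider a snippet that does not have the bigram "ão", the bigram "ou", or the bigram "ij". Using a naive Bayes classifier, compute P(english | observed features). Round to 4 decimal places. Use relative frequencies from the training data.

0.3236

english: (65/97) × (44/65) × (7/65) × (10/65) ≈ 0.0075154
german: (32/97) × (26/32) × (4/32) × (15/32) ≈ 0.0157055
P(english | x) = 0.0075154 / 0.0232209 ≈ 0.3236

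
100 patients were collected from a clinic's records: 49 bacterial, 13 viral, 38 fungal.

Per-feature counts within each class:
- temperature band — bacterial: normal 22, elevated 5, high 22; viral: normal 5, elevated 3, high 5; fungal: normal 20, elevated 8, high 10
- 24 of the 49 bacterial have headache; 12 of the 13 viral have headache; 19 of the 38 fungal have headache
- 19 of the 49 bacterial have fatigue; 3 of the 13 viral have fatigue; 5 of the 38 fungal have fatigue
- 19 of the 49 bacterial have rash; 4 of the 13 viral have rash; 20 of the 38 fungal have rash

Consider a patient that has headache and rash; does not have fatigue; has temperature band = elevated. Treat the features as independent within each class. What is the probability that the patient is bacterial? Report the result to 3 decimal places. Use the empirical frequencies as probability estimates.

0.190

bacterial: (49/100) × (5/49) × (24/49) × (30/49) × (19/49) ≈ 0.0058139
viral: (13/100) × (3/13) × (12/13) × (10/13) × (4/13) ≈ 0.00655439
fungal: (38/100) × (8/38) × (19/38) × (33/38) × (20/38) ≈ 0.0182825
P(bacterial | x) = 0.0058139 / 0.03065079 ≈ 0.190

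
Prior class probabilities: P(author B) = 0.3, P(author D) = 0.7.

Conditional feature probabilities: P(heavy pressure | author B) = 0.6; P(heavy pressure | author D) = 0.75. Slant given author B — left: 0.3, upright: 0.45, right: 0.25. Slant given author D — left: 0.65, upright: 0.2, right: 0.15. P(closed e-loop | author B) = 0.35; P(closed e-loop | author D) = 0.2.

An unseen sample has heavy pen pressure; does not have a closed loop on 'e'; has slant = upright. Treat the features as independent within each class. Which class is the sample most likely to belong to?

author B: 0.3 × 0.6 × 0.45 × (1−0.35) = 0.05265
author D: 0.7 × 0.75 × 0.2 × (1−0.2) = 0.084
Highest score → author D.

author D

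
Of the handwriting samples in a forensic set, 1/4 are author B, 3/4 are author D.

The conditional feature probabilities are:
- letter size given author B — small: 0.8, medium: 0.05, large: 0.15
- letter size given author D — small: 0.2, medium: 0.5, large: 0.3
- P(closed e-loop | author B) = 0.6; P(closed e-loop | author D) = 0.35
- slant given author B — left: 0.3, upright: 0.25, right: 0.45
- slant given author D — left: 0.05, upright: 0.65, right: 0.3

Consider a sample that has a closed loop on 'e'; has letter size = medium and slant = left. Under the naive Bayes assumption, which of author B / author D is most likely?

author D

author B: 0.25 × 0.05 × 0.6 × 0.3 = 0.00225
author D: 0.75 × 0.5 × 0.35 × 0.05 = 0.0065625
Highest score → author D.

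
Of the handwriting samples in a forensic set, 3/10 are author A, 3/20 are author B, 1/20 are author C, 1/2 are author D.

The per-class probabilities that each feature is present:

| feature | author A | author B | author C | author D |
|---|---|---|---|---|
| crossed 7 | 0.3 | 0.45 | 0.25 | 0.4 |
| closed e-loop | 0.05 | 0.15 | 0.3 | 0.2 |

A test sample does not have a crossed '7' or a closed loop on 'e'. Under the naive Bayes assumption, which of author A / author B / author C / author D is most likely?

author D

author A: 0.3 × (1−0.3) × (1−0.05) = 0.1995
author B: 0.15 × (1−0.45) × (1−0.15) = 0.070125
author C: 0.05 × (1−0.25) × (1−0.3) = 0.02625
author D: 0.5 × (1−0.4) × (1−0.2) = 0.24
Highest score → author D.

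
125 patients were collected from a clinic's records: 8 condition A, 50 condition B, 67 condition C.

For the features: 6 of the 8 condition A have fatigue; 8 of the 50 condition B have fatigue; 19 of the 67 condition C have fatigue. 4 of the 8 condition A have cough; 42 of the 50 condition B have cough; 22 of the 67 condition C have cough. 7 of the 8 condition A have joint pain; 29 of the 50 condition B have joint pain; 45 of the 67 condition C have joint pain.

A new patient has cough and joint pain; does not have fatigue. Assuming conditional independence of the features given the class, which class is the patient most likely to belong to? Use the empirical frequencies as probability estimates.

condition B

condition A: (8/125) × (2/8) × (4/8) × (7/8) = 0.007
condition B: (50/125) × (42/50) × (42/50) × (29/50) = 0.1636992
condition C: (67/125) × (48/67) × (22/67) × (45/67) ≈ 0.084687
Highest score → condition B.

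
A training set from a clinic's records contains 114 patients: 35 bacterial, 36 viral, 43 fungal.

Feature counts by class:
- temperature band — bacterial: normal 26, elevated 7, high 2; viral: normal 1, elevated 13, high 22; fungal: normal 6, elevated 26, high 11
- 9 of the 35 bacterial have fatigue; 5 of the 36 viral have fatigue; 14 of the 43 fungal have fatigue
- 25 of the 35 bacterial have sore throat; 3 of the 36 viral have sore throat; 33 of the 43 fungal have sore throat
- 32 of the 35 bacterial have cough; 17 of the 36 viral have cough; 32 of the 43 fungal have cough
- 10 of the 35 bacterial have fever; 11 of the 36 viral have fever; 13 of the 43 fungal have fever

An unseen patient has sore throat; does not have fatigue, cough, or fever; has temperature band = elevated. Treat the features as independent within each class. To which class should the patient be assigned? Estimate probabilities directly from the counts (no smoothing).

fungal

bacterial: (35/114) × (7/35) × (26/35) × (25/35) × (3/35) × (25/35) ≈ 0.00199478
viral: (36/114) × (13/36) × (31/36) × (3/36) × (19/36) × (25/36) ≈ 0.0029992
fungal: (43/114) × (26/43) × (29/43) × (33/43) × (11/43) × (30/43) ≈ 0.0210679
Highest score → fungal.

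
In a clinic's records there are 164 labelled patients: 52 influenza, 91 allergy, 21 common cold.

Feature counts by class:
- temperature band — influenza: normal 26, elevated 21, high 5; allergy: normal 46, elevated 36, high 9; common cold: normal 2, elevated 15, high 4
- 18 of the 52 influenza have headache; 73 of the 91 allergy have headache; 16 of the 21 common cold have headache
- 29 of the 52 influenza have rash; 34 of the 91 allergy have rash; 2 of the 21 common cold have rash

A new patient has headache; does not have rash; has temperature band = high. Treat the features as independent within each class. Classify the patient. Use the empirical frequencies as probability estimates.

influenza: (52/164) × (5/52) × (18/52) × (23/52) ≈ 0.00466788
allergy: (91/164) × (9/91) × (73/91) × (57/91) ≈ 0.0275749
common cold: (21/164) × (4/21) × (16/21) × (19/21) ≈ 0.0168132
Highest score → allergy.

allergy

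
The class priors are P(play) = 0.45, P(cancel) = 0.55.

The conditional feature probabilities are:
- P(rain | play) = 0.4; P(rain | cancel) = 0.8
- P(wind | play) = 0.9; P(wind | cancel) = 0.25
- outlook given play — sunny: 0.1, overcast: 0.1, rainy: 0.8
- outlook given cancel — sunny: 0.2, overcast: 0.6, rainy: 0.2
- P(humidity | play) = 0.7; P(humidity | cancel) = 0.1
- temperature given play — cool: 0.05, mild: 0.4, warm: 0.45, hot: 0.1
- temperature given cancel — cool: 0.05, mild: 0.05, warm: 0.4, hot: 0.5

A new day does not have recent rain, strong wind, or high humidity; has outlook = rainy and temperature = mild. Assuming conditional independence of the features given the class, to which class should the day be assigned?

play

play: 0.45 × (1−0.4) × (1−0.9) × 0.8 × (1−0.7) × 0.4 = 0.002592
cancel: 0.55 × (1−0.8) × (1−0.25) × 0.2 × (1−0.1) × 0.05 = 0.0007425
Highest score → play.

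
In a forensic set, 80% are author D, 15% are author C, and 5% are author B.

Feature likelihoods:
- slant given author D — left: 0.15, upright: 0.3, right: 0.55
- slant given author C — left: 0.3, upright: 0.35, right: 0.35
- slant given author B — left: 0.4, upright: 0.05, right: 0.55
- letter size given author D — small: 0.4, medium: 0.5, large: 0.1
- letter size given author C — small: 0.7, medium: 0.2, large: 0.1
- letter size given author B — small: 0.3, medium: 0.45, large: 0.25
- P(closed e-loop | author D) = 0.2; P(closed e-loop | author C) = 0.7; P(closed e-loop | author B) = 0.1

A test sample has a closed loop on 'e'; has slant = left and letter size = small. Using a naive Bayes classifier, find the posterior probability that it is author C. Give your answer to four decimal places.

author D: 0.8 × 0.15 × 0.4 × 0.2 = 0.0096
author C: 0.15 × 0.3 × 0.7 × 0.7 = 0.02205
author B: 0.05 × 0.4 × 0.3 × 0.1 = 0.0006
P(author C | x) = 0.02205 / 0.03225 ≈ 0.6837

0.6837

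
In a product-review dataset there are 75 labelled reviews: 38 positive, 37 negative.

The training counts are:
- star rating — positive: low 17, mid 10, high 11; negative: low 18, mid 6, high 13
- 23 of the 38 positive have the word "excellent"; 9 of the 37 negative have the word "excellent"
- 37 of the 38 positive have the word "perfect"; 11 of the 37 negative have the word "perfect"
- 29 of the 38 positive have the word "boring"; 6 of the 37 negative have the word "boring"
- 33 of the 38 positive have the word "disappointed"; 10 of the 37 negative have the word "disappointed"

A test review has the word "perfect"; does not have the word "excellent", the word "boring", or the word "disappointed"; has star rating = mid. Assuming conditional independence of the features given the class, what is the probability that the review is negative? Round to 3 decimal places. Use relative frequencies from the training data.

positive: (38/75) × (10/38) × (15/38) × (37/38) × (9/38) × (5/38) ≈ 0.00159702
negative: (37/75) × (6/37) × (28/37) × (11/37) × (31/37) × (27/37) ≈ 0.0110042
P(negative | x) = 0.0110042 / 0.01260122 ≈ 0.873

0.873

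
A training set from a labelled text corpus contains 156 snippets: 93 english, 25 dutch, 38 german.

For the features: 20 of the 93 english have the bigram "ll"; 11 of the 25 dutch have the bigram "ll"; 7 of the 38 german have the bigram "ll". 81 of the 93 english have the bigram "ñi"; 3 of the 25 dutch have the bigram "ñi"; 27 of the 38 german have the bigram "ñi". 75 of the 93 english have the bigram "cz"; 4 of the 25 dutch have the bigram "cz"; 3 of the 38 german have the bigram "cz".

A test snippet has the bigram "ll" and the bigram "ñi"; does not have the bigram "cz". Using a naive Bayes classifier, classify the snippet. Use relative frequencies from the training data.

english: (93/156) × (20/93) × (81/93) × (18/93) ≈ 0.0216121
dutch: (25/156) × (11/25) × (3/25) × (21/25) ≈ 0.00710769
german: (38/156) × (7/38) × (27/38) × (35/38) ≈ 0.0293655
Highest score → german.

german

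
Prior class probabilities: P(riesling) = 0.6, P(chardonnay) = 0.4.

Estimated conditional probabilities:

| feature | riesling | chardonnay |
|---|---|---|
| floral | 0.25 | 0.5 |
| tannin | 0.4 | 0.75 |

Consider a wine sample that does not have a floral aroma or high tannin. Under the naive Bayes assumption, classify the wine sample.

riesling: 0.6 × (1−0.25) × (1−0.4) = 0.27
chardonnay: 0.4 × (1−0.5) × (1−0.75) = 0.05
Highest score → riesling.

riesling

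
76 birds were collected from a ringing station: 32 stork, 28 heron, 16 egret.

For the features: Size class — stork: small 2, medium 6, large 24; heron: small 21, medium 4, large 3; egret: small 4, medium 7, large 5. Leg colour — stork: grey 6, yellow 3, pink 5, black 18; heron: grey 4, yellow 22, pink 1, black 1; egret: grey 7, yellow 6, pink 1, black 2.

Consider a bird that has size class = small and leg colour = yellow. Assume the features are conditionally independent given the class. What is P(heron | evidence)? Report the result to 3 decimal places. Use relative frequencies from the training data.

stork: (32/76) × (2/32) × (3/32) ≈ 0.00246711
heron: (28/76) × (21/28) × (22/28) ≈ 0.217105
egret: (16/76) × (4/16) × (6/16) ≈ 0.0197368
P(heron | x) = 0.217105 / 0.23930891 ≈ 0.907

0.907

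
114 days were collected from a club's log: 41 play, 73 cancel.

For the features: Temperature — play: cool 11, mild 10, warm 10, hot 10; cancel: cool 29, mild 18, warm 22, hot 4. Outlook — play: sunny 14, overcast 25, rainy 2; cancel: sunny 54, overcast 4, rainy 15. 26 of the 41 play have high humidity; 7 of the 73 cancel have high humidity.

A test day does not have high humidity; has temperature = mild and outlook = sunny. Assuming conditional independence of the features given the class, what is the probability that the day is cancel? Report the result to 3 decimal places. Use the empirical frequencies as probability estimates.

play: (41/114) × (10/41) × (14/41) × (15/41) ≈ 0.0109584
cancel: (73/114) × (18/73) × (54/73) × (66/73) ≈ 0.105599
P(cancel | x) = 0.105599 / 0.1165574 ≈ 0.906

0.906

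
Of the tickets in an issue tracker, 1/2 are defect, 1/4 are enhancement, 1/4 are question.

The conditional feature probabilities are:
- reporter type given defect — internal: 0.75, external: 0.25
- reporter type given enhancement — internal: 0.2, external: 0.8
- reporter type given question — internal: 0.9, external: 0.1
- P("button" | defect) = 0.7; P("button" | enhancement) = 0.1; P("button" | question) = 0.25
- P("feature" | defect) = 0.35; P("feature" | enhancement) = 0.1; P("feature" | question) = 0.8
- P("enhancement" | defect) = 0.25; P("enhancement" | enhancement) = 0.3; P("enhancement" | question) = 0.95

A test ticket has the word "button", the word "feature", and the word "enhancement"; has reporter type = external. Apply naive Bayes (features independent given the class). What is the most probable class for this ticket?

defect

defect: 0.5 × 0.25 × 0.7 × 0.35 × 0.25 = 0.00765625
enhancement: 0.25 × 0.8 × 0.1 × 0.1 × 0.3 = 0.0006
question: 0.25 × 0.1 × 0.25 × 0.8 × 0.95 = 0.00475
Highest score → defect.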